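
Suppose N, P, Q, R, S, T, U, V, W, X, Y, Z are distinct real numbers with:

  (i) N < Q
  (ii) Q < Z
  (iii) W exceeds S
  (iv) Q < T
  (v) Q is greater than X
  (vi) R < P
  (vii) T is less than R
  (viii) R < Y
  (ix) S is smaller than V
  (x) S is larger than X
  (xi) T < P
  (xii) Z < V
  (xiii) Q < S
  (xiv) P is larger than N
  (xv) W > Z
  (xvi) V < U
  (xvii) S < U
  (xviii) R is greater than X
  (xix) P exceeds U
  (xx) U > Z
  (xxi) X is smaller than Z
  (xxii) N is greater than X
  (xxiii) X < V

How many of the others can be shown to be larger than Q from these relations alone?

9

From Q the given relations immediately reach T, Z, S.
From those, W, V, U, R, P — 8 in total.
From those, Y — 9 in total.
Nothing else is reachable above Q; 9 in all.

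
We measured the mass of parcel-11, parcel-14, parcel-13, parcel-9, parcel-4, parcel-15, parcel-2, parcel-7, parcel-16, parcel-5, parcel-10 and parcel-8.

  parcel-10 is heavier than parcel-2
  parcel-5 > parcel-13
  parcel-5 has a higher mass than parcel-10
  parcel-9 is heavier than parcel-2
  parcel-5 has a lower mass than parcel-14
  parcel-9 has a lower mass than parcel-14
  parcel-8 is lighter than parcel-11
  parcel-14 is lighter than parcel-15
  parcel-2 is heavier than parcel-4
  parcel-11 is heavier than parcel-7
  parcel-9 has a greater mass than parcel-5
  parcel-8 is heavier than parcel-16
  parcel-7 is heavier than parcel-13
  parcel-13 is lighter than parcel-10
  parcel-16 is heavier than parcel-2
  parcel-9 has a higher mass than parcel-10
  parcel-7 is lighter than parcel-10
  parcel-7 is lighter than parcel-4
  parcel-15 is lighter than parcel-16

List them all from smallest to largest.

Nothing is placed below parcel-13, so it is least; from there parcel-13 < parcel-7; parcel-7 < parcel-4; parcel-4 < parcel-2; parcel-2 < parcel-10; parcel-10 < parcel-5; parcel-5 < parcel-9; parcel-9 < parcel-14; parcel-14 < parcel-15; parcel-15 < parcel-16; parcel-16 < parcel-8; parcel-8 < parcel-11, each given directly.

parcel-13 < parcel-7 < parcel-4 < parcel-2 < parcel-10 < parcel-5 < parcel-9 < parcel-14 < parcel-15 < parcel-16 < parcel-8 < parcel-11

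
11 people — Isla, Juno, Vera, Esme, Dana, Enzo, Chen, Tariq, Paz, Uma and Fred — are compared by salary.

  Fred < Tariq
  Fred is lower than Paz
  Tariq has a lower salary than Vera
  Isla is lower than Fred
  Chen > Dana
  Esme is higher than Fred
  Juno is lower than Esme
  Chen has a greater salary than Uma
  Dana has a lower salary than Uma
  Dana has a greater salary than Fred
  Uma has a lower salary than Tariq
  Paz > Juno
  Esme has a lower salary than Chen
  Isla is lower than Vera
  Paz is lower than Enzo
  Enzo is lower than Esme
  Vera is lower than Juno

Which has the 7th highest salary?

Chaining the given pairs: Isla < Fred < Dana < Uma < Tariq < Vera < Juno < Paz < Enzo < Esme < Chen.
Counting 7 from the largest end gives Tariq.

Tariq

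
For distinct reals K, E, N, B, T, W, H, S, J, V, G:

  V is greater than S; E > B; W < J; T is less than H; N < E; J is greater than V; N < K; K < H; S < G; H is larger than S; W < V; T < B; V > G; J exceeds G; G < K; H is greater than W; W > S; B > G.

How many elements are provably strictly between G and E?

Chaining upward from G reaches: K, V, B, J, H.
Chaining downward from E reaches: S, N, T, B.
Strictly between G and E are those in both lists: B — 1 element.

1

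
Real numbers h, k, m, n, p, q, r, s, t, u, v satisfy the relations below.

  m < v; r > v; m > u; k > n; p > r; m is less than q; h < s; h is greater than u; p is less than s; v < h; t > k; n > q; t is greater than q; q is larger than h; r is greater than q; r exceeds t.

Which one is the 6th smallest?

Chaining the given pairs: u < m < v < h < q < n < k < t < r < p < s.
The 6th smallest is n.

n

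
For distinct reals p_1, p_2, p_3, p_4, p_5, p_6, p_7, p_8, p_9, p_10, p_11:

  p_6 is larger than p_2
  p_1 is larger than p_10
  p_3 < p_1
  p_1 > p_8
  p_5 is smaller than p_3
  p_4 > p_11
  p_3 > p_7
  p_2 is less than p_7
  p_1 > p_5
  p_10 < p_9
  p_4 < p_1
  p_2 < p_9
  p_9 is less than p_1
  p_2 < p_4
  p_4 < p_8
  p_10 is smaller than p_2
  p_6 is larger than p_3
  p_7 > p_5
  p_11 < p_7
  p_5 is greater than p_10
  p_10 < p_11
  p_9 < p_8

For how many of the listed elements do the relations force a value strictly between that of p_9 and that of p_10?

1

The relations place p_10 below p_9. An element lies strictly between them when it is forced above p_10 and also forced below p_9.
Above p_10: {p_5, p_2, p_11, p_7, p_4, p_3, p_6, p_8, p_1}. Below p_9: {p_2}.
Intersection: {p_2} — 1.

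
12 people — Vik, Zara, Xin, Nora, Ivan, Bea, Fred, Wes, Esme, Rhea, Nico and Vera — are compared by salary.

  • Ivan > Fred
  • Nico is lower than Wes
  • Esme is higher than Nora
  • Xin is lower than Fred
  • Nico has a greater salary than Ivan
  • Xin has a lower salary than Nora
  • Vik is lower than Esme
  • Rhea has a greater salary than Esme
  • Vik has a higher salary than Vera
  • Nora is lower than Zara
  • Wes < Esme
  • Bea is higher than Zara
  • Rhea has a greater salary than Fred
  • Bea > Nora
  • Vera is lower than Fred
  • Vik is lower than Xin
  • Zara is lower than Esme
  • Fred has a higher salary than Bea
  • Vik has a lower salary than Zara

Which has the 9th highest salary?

Piecing the relations together gives one ordering: Vera < Vik < Xin < Nora < Zara < Bea < Fred < Ivan < Nico < Wes < Esme < Rhea.
The 9th largest is Nora.

Nora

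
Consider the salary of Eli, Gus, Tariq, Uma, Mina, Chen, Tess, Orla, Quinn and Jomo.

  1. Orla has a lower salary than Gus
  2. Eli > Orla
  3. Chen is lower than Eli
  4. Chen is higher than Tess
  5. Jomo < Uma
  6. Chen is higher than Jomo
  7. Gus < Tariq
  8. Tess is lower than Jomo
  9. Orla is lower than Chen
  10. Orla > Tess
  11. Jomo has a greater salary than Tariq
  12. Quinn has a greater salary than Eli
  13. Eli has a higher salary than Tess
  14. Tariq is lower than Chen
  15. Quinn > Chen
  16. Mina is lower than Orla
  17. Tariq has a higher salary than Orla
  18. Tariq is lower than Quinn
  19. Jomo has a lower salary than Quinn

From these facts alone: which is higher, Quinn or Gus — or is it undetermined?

Quinn

Gus < Tariq < Jomo < Chen < Eli < Quinn, by transitivity through Tariq, Jomo, Chen, Eli.
So Quinn is higher.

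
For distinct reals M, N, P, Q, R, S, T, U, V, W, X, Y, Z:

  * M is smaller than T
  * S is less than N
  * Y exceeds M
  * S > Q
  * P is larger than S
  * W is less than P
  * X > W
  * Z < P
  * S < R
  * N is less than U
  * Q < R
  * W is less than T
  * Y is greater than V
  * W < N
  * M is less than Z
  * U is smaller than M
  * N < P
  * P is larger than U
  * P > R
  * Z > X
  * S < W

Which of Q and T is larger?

T

Q < S < W < N < U < M < T, by transitivity through S, W, N, U, M.
So Q < T; T is the larger of the two.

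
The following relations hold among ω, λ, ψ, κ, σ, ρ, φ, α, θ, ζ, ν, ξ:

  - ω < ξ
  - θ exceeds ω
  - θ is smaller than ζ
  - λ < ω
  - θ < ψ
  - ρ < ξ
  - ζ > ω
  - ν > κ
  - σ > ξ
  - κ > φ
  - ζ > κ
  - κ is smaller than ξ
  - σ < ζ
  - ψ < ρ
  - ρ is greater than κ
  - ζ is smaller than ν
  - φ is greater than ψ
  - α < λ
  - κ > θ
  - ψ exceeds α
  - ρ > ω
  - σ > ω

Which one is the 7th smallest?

κ

Piecing the relations together gives one ordering: α < λ < ω < θ < ψ < φ < κ < ρ < ξ < σ < ζ < ν.
The 7th smallest is κ.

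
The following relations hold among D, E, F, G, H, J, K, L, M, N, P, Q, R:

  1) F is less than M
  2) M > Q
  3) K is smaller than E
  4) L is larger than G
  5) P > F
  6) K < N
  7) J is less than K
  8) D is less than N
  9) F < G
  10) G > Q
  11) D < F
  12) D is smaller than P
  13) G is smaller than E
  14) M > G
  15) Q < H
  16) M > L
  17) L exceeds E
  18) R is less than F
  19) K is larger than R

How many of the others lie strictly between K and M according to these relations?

The relations place K below M. An element lies strictly between them when it is forced above K and also forced below M.
Above K: {E, L, N}. Below M: {R, J, Q, D, F, G, E, L}.
Intersection: {E, L} — 2.

2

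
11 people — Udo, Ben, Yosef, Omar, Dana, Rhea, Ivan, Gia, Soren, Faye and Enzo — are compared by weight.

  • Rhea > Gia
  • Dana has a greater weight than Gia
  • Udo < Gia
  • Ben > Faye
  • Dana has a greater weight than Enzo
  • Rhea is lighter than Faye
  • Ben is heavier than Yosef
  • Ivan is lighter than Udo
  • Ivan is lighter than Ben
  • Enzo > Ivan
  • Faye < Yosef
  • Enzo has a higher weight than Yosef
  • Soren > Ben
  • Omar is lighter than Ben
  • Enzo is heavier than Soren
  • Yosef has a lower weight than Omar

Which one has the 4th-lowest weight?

Rhea

Piecing the relations together gives one ordering: Ivan < Udo < Gia < Rhea < Faye < Yosef < Omar < Ben < Soren < Enzo < Dana.
The 4th smallest is Rhea.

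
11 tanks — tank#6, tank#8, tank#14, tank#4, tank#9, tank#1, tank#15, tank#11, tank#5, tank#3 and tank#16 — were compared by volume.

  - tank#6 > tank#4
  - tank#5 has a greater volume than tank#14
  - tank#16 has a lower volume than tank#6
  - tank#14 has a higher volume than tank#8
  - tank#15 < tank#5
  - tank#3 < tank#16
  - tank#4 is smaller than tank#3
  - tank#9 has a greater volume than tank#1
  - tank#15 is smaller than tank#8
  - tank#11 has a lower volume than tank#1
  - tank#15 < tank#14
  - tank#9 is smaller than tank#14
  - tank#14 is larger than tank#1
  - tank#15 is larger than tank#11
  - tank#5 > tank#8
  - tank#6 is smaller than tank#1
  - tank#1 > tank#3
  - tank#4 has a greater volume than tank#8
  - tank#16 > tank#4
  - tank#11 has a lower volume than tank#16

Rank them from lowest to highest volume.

Nothing is placed below tank#11, so it is least; from there tank#11 < tank#15; tank#15 < tank#8; tank#8 < tank#4; tank#4 < tank#3; tank#3 < tank#16; tank#16 < tank#6; tank#6 < tank#1; tank#1 < tank#9; tank#9 < tank#14; tank#14 < tank#5, each given directly.

tank#11 < tank#15 < tank#8 < tank#4 < tank#3 < tank#16 < tank#6 < tank#1 < tank#9 < tank#14 < tank#5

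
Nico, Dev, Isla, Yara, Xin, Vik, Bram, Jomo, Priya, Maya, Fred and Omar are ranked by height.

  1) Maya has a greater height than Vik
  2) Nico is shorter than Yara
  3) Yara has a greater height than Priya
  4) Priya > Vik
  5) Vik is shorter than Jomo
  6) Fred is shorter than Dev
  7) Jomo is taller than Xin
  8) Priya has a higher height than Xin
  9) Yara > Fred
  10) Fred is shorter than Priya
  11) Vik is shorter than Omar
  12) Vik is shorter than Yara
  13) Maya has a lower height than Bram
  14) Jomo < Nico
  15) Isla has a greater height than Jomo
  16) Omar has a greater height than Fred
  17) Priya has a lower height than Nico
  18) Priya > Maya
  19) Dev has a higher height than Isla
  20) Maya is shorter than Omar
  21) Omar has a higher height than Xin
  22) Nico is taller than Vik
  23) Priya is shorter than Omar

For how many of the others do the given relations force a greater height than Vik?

The elements the relations force above Vik are Maya, Jomo, Priya, Omar, Isla, Dev, Nico, Bram, Yara — no chain reaches any other.
That is 9.

9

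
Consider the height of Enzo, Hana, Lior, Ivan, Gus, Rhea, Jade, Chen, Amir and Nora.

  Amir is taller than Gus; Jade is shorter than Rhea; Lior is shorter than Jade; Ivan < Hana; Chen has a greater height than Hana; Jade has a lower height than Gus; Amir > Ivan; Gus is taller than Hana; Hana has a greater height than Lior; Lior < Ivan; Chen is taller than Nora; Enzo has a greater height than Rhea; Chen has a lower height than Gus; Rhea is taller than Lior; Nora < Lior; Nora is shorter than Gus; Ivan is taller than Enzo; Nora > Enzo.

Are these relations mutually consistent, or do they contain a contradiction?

Chaining the given relations yields Nora < Lior < Jade < Rhea < Enzo, so Nora < Enzo. But one relation states Enzo < Nora. These cannot both hold.

inconsistent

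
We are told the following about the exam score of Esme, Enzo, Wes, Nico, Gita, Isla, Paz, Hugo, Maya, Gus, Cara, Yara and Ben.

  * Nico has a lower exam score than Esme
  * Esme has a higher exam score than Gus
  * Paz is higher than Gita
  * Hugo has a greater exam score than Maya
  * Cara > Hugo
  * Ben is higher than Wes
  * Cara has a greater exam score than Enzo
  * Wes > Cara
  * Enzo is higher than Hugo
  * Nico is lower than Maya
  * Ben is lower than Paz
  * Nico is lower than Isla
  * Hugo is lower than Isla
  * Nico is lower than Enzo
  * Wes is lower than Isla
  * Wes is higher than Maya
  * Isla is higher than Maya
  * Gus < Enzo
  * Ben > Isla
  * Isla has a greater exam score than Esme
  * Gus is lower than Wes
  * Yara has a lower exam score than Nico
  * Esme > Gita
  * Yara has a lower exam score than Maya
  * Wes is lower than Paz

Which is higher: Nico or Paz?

Paz

The relevant relations are Nico < Maya; Maya < Hugo; Hugo < Enzo; Enzo < Cara; Cara < Wes; Wes < Isla; Isla < Ben; Ben < Paz.
Chaining these gives Nico < Maya < Hugo < Enzo < Cara < Wes < Isla < Ben < Paz.
So Nico < Paz; Paz is the higher of the two.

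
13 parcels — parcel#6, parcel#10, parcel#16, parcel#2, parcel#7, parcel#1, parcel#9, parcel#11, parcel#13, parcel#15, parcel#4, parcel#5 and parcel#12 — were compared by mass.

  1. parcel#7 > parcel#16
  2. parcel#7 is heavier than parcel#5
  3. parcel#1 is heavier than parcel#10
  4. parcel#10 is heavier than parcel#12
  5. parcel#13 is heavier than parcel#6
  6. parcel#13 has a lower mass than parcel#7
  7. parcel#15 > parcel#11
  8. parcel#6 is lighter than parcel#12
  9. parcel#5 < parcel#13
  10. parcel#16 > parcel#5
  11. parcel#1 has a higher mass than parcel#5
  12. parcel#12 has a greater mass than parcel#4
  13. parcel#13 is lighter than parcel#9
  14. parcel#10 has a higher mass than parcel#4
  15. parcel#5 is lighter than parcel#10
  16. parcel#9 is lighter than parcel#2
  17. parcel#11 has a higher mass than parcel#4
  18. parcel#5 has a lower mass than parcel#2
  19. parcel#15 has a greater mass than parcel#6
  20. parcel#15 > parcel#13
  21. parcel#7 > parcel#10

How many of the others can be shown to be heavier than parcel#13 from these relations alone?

4

Directly above parcel#13: parcel#15, parcel#9, parcel#7.
One step further: parcel#2 (4 so far).
No other element is forced above parcel#13 by the given relations, so the count is 4.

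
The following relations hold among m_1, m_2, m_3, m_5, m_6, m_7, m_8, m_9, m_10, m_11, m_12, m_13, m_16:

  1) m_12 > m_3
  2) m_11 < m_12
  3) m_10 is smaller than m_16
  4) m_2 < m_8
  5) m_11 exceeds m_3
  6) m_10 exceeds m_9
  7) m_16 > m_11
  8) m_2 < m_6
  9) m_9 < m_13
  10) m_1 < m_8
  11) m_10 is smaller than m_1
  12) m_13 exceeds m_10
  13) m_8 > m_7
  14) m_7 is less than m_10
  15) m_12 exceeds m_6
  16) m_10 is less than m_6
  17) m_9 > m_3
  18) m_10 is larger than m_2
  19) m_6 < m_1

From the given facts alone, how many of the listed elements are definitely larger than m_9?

Directly above m_9: m_10, m_13.
One step further: m_6, m_1, m_16 (5 so far).
One step further: m_8, m_12 (7 so far).
Nothing else is reachable above m_9; 7 in all.

7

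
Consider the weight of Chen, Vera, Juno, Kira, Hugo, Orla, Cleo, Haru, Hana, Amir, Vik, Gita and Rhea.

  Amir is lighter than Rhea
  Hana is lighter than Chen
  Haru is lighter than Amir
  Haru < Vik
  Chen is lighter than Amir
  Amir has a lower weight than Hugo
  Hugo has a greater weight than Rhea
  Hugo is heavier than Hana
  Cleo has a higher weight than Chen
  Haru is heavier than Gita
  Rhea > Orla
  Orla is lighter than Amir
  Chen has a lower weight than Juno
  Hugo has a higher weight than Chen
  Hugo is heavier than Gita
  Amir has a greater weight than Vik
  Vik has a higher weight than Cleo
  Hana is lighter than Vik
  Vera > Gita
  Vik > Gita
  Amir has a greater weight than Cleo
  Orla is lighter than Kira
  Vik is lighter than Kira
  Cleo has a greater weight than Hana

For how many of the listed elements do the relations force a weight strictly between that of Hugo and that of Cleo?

3

Chaining upward from Cleo reaches: Vik, Amir, Kira, Rhea.
Chaining downward from Hugo reaches: Hana, Chen, Gita, Orla, Haru, Vik, Amir, Rhea.
Strictly between Cleo and Hugo are those in both lists: Vik, Amir, Rhea — 3 elements.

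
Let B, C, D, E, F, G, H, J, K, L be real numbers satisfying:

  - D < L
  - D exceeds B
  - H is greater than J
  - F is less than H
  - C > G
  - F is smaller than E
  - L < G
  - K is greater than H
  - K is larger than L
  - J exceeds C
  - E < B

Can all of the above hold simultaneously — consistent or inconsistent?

consistent

The single ordering F < E < B < D < L < G < C < J < H < K satisfies every listed relation, so no contradiction arises.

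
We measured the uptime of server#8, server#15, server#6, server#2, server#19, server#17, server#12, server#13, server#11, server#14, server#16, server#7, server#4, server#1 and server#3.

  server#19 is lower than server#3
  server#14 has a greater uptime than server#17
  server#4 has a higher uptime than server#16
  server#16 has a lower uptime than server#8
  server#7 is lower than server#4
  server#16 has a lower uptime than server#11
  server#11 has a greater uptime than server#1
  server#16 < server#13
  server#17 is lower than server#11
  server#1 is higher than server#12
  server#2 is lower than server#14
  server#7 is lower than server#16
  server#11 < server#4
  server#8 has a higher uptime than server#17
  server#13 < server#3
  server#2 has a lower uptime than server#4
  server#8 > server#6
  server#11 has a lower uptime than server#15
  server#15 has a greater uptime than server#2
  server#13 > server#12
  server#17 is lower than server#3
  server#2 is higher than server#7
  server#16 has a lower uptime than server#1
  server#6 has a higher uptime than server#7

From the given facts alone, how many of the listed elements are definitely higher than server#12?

6

From server#12 the given relations immediately reach server#1, server#13.
From those, server#11, server#3 — 4 in total.
From those, server#15, server#4 — 6 in total.
Nothing else is reachable above server#12; 6 in all.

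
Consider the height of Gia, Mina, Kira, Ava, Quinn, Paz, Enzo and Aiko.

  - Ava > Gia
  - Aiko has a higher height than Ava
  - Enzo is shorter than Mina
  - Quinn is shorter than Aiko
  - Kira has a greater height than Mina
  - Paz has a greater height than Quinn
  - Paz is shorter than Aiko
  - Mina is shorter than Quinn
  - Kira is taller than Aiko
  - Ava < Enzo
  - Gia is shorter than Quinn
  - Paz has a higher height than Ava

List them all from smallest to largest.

Gia < Ava < Enzo < Mina < Quinn < Paz < Aiko < Kira

The consecutive links are each given: Gia < Ava; Ava < Enzo; Enzo < Mina; Mina < Quinn; Quinn < Paz; Paz < Aiko; Aiko < Kira.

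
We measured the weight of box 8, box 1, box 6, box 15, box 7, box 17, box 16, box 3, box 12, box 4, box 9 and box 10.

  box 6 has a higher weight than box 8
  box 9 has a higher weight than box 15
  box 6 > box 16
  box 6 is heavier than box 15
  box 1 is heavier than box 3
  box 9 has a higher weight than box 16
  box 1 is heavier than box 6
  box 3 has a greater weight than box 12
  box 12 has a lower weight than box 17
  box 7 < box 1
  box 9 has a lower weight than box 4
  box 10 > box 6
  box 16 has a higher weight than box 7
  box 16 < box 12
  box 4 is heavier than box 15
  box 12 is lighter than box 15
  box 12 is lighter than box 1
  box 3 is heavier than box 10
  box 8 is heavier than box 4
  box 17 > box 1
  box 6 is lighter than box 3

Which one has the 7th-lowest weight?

box 8

Chaining the given pairs: box 7 < box 16 < box 12 < box 15 < box 9 < box 4 < box 8 < box 6 < box 10 < box 3 < box 1 < box 17.
Counting 7 from the smallest end gives box 8.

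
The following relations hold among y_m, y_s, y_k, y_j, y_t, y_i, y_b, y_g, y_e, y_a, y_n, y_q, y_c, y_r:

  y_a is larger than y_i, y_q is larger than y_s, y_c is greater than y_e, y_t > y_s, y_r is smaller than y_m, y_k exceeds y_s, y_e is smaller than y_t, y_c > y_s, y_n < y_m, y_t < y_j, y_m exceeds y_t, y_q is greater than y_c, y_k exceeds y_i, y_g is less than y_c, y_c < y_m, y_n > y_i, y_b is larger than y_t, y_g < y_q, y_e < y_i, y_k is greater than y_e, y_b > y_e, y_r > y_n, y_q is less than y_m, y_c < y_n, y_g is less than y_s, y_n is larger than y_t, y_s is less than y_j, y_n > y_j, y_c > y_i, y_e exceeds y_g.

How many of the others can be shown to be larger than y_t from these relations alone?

From y_t the given relations immediately reach y_j, y_n, y_b, y_m.
From those, y_r — 5 in total.
No other element is forced above y_t by the given relations, so the count is 5.

5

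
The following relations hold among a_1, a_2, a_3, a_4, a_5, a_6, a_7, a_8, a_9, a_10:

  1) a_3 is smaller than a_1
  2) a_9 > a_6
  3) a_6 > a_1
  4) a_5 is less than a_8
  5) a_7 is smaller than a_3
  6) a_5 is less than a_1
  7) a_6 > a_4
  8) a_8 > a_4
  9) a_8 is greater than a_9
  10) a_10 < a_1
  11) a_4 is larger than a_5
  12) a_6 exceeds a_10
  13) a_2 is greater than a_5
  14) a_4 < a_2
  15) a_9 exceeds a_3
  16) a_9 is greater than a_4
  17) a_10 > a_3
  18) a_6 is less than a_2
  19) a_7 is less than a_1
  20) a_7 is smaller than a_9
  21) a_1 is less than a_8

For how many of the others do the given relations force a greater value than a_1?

From a_1 the given relations immediately reach a_6, a_8.
From those, a_9, a_2 — 4 in total.
No other element is forced above a_1 by the given relations, so the count is 4.

4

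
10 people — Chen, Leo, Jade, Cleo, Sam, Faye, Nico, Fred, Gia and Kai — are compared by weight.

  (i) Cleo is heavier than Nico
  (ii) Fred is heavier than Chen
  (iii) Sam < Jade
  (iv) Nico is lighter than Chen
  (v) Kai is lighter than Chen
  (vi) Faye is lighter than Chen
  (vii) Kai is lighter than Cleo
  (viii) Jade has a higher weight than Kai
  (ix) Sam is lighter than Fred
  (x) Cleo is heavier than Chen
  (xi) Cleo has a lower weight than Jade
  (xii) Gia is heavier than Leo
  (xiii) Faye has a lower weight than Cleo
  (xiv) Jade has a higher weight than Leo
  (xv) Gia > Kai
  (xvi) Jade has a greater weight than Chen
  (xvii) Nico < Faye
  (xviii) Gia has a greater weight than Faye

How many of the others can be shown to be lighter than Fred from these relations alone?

From Fred the given relations immediately reach Sam, Chen.
From those, Nico, Faye, Kai — 5 in total.
No other element is forced below Fred by the given relations, so the count is 5.

5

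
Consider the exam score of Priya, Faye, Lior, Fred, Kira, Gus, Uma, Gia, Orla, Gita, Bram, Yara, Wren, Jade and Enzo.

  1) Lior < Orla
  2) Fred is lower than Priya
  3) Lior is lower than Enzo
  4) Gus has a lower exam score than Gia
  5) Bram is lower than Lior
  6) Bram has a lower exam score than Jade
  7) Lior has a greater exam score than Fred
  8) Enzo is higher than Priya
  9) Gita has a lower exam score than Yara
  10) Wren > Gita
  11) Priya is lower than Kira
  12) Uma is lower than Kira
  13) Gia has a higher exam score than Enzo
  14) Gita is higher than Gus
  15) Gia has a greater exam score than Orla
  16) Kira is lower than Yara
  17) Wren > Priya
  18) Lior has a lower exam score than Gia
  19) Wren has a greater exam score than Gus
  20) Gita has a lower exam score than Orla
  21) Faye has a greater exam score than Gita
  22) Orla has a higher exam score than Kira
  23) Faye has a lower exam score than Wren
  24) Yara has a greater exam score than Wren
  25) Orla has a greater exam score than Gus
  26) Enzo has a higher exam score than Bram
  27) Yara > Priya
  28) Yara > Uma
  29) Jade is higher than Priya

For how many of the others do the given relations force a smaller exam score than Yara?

8

The elements the relations force below Yara are Gus, Fred, Uma, Gita, Priya, Faye, Wren, Kira — no chain reaches any other.
That is 8.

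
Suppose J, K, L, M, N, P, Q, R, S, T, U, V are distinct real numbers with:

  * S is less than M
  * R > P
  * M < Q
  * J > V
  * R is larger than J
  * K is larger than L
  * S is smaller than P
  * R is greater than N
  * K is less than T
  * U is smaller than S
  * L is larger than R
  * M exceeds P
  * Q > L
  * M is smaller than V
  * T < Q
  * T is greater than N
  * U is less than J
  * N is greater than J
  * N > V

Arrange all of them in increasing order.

The consecutive links are each given: U < S; S < P; P < M; M < V; V < J; J < N; N < R; R < L; L < K; K < T; T < Q.

U < S < P < M < V < J < N < R < L < K < T < Q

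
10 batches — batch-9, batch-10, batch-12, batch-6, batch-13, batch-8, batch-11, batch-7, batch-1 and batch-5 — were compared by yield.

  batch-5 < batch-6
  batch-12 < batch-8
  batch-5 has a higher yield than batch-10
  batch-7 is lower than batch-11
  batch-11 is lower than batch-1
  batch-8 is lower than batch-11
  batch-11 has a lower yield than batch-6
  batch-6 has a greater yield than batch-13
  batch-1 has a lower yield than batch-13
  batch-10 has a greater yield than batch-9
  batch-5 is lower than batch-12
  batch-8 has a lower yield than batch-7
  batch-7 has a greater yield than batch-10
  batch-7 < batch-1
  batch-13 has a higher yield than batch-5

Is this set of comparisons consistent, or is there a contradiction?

consistent

The single ordering batch-9 < batch-10 < batch-5 < batch-12 < batch-8 < batch-7 < batch-11 < batch-1 < batch-13 < batch-6 satisfies every listed relation, so no contradiction arises.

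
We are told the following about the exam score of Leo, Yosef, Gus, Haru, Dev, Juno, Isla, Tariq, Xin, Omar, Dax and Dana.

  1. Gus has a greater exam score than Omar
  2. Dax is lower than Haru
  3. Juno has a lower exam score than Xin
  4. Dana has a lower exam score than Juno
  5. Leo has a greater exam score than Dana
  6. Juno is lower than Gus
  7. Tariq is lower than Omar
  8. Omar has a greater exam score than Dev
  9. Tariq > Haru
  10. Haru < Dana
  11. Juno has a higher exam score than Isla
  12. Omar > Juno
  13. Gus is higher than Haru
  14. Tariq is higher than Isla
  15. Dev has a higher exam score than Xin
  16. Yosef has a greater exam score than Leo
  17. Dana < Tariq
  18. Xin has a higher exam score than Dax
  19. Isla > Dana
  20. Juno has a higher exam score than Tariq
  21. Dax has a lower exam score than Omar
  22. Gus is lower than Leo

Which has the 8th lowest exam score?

Piecing the relations together gives one ordering: Dax < Haru < Dana < Isla < Tariq < Juno < Xin < Dev < Omar < Gus < Leo < Yosef.
Counting 8 from the smallest end gives Dev.

Dev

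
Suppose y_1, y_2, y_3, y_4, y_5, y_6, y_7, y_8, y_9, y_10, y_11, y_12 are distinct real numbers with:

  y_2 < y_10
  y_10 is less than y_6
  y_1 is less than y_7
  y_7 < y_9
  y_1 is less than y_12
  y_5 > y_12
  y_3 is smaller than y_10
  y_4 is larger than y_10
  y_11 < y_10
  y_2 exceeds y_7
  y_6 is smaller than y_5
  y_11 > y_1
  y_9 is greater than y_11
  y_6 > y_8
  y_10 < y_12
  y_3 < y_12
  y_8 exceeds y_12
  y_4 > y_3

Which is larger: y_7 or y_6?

y_6

Chaining the given relations: y_7 < y_2 < y_10 < y_12 < y_8 < y_6.
So y_7 < y_6; y_6 is the larger of the two.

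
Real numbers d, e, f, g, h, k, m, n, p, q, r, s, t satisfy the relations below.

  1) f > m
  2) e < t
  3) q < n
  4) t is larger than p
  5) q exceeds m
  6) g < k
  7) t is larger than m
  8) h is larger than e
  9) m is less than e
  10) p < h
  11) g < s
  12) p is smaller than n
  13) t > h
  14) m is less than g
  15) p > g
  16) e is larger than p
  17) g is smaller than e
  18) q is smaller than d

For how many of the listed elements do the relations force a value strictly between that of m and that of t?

The relations place m below t. An element lies strictly between them when it is forced above m and also forced below t.
Above m: {g, p, q, k, e, s, d, n, f, h}. Below t: {g, p, e, h}.
Intersection: {g, p, e, h} — 4.

4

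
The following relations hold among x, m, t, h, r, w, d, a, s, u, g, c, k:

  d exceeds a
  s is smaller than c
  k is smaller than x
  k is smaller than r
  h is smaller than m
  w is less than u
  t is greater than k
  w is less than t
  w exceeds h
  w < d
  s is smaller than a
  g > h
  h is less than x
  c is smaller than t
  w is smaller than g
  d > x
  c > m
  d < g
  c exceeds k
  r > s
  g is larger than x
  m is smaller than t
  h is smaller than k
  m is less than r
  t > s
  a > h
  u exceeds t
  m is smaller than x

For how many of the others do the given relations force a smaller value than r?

4

The elements the relations force below r are h, k, m, s — no chain reaches any other.
That is 4.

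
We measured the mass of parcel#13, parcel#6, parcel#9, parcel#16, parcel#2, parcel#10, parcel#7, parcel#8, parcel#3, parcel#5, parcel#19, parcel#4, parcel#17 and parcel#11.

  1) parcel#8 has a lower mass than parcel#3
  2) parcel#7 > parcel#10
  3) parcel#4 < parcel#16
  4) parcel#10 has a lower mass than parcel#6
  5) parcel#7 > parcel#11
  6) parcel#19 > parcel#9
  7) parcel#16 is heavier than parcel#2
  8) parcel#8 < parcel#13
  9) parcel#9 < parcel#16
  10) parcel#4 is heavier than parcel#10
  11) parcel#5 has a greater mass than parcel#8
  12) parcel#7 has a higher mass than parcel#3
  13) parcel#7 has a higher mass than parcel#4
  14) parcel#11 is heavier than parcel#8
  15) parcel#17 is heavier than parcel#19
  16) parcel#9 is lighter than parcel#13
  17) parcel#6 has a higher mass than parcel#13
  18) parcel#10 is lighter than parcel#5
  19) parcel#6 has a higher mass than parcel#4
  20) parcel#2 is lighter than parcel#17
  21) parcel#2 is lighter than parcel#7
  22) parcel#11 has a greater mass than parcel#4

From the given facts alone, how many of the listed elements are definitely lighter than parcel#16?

4

The elements the relations force below parcel#16 are parcel#10, parcel#9, parcel#2, parcel#4 — no chain reaches any other.
That is 4.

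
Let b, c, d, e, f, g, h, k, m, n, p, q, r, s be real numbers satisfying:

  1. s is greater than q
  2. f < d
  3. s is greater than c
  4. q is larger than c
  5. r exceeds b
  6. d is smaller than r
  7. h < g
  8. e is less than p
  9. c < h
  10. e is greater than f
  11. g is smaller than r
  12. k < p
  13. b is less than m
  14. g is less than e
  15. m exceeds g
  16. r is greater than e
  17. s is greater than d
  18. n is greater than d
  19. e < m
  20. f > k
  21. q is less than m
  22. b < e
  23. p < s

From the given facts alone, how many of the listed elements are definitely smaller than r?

8

The elements the relations force below r are k, b, c, h, g, f, d, e — no chain reaches any other.
That is 8.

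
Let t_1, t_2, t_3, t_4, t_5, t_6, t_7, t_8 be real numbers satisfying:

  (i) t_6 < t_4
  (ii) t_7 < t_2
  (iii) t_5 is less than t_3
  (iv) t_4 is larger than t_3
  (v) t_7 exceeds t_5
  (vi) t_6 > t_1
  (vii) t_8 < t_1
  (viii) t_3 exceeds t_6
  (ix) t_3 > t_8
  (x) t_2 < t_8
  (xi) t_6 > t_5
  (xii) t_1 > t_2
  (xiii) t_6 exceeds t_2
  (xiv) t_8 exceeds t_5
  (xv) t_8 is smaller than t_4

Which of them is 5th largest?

t_8

Chaining the given pairs: t_5 < t_7 < t_2 < t_8 < t_1 < t_6 < t_3 < t_4.
Counting 5 from the largest end gives t_8.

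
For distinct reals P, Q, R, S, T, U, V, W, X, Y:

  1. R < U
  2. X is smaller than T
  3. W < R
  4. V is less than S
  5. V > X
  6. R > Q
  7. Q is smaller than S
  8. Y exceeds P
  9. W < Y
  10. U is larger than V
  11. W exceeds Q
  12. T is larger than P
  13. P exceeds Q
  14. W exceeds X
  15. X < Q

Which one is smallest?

Chaining upward from X: directly above it, Q, V, W, T; then S, R, P, Y, U.
That covers every other element, and nothing is given below X, so X is the smallest.

X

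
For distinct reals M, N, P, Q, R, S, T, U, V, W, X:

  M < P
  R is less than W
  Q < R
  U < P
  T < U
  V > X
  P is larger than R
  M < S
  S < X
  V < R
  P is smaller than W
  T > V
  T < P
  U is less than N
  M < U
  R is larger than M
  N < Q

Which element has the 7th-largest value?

T

Chaining the given pairs: M < S < X < V < T < U < N < Q < R < P < W.
The 7th largest is T.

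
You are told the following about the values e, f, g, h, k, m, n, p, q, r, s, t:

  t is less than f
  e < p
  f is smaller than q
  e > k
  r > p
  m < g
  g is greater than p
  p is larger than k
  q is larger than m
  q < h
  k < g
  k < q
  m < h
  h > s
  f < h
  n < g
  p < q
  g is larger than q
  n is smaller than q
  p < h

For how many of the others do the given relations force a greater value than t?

From t the given relations immediately reach f.
From those, q, h — 3 in total.
From those, g — 4 in total.
No other element is forced above t by the given relations, so the count is 4.

4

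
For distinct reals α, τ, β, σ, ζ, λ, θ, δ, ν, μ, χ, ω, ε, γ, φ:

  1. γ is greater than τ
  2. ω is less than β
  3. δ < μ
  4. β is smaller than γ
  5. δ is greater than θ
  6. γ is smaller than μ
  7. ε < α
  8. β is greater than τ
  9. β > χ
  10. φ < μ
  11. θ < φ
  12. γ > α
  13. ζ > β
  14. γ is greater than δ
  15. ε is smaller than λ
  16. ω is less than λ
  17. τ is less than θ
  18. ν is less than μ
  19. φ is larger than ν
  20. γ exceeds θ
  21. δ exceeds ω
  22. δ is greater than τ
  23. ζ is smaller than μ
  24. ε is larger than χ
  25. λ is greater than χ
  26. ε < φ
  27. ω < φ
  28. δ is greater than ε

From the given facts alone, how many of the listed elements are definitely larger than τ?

7

From τ the given relations immediately reach θ, β, δ, γ.
From those, φ, ζ, μ — 7 in total.
Nothing else is reachable above τ; 7 in all.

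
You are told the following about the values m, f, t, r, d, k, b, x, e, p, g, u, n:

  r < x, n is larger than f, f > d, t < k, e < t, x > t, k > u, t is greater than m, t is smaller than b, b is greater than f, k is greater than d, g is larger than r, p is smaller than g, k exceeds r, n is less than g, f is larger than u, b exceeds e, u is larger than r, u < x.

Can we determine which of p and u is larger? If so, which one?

undetermined

Following every chain through u: above u we get f, n, b, x, k, g; below u we get r.
p is not reached, and no chain runs the other way from p to u.
So the given relations leave the order of u and p undetermined.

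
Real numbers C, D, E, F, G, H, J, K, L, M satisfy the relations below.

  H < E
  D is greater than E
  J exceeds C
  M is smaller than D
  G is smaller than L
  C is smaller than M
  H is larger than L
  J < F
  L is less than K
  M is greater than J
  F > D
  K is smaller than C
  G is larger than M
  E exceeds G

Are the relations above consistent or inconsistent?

inconsistent

We have L < K stated directly, yet also K < C < J < M < G < L by chaining the others — so K < L. Contradiction.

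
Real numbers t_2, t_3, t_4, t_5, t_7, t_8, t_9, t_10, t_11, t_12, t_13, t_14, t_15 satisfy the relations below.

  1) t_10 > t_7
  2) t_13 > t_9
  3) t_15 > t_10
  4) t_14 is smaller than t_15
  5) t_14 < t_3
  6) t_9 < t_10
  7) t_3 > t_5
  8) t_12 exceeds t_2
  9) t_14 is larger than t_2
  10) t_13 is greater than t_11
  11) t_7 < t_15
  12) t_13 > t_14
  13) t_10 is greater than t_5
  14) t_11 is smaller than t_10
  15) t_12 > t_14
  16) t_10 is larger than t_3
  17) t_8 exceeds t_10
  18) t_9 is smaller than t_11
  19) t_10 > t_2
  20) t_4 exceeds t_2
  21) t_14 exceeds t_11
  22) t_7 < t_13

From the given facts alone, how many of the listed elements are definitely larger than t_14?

The elements the relations force above t_14 are t_3, t_10, t_8, t_12, t_13, t_15 — no chain reaches any other.
That is 6.

6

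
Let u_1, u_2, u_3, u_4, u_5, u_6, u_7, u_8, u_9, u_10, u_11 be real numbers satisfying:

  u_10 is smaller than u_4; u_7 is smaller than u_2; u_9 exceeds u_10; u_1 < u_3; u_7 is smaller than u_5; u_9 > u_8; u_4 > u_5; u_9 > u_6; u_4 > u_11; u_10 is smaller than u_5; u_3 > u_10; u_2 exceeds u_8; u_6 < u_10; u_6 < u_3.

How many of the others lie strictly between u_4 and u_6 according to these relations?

2

Chaining upward from u_6 reaches: u_10, u_3, u_5, u_9.
Chaining downward from u_4 reaches: u_10, u_7, u_11, u_5.
Strictly between u_6 and u_4 are those in both lists: u_10, u_5 — 2 elements.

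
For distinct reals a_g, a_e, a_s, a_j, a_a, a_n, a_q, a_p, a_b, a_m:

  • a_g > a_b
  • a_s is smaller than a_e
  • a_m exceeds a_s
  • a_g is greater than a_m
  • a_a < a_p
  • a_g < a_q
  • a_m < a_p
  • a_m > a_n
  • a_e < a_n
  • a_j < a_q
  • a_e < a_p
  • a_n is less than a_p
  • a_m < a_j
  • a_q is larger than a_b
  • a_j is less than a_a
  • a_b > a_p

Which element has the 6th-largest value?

a_j

Piecing the relations together gives one ordering: a_s < a_e < a_n < a_m < a_j < a_a < a_p < a_b < a_g < a_q.
The 6th largest is a_j.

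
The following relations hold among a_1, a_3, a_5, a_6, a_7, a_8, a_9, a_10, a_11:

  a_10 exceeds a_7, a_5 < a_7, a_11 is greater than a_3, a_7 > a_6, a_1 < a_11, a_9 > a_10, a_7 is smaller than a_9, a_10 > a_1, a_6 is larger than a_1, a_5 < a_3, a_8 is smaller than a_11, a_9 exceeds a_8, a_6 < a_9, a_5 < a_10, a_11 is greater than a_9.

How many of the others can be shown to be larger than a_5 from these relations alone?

5

From a_5 the given relations immediately reach a_3, a_7, a_10.
From those, a_9, a_11 — 5 in total.
No other element is forced above a_5 by the given relations, so the count is 5.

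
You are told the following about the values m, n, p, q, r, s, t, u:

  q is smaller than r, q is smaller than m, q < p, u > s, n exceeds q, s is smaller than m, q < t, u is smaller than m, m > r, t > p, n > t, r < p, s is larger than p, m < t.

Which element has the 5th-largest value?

s

The consecutive relations fix a unique order: q < r < p < s < u < m < t < n.
The 5th largest is s.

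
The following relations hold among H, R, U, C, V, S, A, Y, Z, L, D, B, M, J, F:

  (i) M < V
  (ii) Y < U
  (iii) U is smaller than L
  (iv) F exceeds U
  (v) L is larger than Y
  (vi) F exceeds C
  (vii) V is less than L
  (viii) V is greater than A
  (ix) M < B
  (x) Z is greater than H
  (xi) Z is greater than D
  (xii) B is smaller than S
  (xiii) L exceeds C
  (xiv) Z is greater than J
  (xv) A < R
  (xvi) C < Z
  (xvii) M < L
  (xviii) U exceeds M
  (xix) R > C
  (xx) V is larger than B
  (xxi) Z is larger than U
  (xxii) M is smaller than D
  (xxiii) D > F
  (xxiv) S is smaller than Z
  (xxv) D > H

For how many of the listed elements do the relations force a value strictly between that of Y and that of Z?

Chaining upward from Y reaches: U, F, D, L.
Chaining downward from Z reaches: J, M, B, H, C, U, S, F, D.
Strictly between Y and Z are those in both lists: U, F, D — 3 elements.

3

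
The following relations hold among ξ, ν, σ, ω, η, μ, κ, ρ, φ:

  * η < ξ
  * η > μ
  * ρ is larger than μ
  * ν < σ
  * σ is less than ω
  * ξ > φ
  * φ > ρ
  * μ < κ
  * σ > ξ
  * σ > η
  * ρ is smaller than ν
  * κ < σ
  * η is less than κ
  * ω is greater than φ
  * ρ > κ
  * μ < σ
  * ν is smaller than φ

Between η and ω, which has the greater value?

Chaining the given relations: η < κ < ρ < ν < φ < ξ < σ < ω.
So η < ω; ω is the larger of the two.

ω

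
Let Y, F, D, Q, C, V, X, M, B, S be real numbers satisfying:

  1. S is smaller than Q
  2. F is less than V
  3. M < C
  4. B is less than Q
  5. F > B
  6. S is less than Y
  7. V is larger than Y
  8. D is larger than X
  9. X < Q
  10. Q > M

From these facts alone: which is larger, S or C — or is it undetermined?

Following every chain through S: above S we get Y, Q, V.
C is not reached, and no chain runs the other way from C to S.
So the given relations leave the order of S and C undetermined.

undetermined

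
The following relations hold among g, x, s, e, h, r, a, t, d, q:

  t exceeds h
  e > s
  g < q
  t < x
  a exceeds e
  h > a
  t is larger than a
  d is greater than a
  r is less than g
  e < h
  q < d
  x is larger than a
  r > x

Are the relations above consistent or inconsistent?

Every relation is compatible with s < e < a < h < t < x < r < g < q < d; the set is consistent.

consistent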